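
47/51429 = 47/51429 = 0.00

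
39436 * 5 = 197180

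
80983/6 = 13497 + 1/6= 13497.17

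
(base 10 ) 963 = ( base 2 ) 1111000011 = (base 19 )2CD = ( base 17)35B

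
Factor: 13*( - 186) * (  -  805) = 2^1*3^1* 5^1 * 7^1 * 13^1 * 23^1*31^1= 1946490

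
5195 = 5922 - 727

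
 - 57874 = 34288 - 92162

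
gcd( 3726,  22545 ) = 27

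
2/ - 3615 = - 2/3615 = - 0.00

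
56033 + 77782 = 133815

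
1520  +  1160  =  2680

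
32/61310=16/30655  =  0.00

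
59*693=40887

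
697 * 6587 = 4591139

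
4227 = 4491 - 264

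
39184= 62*632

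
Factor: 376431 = 3^1* 11^2 * 17^1*61^1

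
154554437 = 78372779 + 76181658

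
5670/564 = 945/94 = 10.05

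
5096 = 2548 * 2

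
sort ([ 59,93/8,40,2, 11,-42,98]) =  [  -  42,2,11, 93/8,40,59, 98]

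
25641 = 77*333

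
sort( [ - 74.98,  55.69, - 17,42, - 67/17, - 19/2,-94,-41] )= [  -  94, - 74.98, - 41, - 17, - 19/2,-67/17,42,55.69] 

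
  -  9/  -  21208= 9/21208 = 0.00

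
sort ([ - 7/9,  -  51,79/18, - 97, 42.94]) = [ - 97,-51,- 7/9,79/18, 42.94]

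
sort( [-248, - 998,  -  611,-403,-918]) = [ - 998,-918  ,-611,-403 ,-248] 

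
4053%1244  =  321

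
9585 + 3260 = 12845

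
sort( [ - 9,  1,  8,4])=[ - 9, 1,4 , 8] 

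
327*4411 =1442397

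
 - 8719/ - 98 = 8719/98 = 88.97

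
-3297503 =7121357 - 10418860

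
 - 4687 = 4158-8845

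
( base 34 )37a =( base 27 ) 52H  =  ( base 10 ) 3716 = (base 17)CEA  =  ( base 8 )7204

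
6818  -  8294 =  - 1476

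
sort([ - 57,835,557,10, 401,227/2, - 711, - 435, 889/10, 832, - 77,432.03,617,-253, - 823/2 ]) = [ - 711, - 435,-823/2, - 253, - 77,-57 , 10,889/10,227/2, 401, 432.03,557,  617,832,835]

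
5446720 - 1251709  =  4195011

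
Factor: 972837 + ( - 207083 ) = 2^1*11^1*34807^1 = 765754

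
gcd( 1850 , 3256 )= 74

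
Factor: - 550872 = - 2^3*3^2*7^1*1093^1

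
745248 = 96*7763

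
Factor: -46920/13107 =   -  2^3*5^1*23^1 *257^( - 1 )= - 920/257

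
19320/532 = 690/19=36.32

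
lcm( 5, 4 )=20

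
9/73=9/73 = 0.12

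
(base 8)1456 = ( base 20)20E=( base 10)814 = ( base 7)2242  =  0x32E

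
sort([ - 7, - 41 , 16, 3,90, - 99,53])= [ - 99, - 41, - 7, 3,16,53,  90] 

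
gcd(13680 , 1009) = 1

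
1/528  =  1/528 = 0.00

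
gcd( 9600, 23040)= 1920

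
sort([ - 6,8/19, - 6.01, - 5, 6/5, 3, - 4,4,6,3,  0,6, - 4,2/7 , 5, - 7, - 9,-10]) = [ - 10, - 9, - 7 ,-6.01, - 6 , - 5, - 4, - 4  ,  0, 2/7, 8/19,6/5 , 3,  3, 4, 5, 6,6 ]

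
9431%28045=9431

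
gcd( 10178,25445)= 5089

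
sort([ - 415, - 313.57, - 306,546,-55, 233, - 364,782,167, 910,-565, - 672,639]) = [ - 672, - 565, - 415, - 364, - 313.57, - 306, - 55,167, 233, 546,639,782 , 910] 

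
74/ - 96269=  - 1 + 96195/96269= - 0.00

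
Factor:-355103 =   -  7^2 * 7247^1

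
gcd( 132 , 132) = 132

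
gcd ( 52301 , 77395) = 1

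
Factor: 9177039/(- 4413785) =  - 3^2*5^(-1)*197^ (- 1)*241^1*4231^1*4481^ (  -  1)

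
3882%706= 352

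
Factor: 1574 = 2^1*787^1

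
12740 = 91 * 140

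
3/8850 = 1/2950 =0.00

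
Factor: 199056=2^4*3^1*11^1*13^1*29^1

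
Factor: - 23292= - 2^2 * 3^2*647^1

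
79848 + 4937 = 84785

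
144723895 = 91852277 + 52871618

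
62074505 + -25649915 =36424590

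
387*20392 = 7891704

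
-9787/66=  - 9787/66= - 148.29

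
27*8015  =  216405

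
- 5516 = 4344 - 9860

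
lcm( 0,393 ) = 0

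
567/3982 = 567/3982  =  0.14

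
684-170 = 514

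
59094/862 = 68 + 239/431 = 68.55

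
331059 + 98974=430033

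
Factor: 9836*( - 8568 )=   -  84274848 = - 2^5*3^2 * 7^1*17^1*2459^1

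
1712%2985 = 1712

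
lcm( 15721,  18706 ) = 1477774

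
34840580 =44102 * 790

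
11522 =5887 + 5635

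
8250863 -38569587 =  - 30318724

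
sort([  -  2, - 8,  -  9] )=[ - 9, - 8, - 2]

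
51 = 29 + 22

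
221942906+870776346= 1092719252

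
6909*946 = 6535914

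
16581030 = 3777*4390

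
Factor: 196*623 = 2^2*7^3 * 89^1=122108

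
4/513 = 4/513   =  0.01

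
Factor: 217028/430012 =7^1*11^( - 1) * 23^1*29^ (  -  1 )= 161/319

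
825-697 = 128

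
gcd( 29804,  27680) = 4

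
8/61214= 4/30607= 0.00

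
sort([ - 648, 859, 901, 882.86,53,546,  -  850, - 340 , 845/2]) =[- 850, - 648, - 340, 53, 845/2,  546,859,882.86,901 ]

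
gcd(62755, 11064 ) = 1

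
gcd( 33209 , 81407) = 1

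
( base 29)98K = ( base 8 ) 17215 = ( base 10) 7821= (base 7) 31542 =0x1E8D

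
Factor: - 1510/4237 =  - 2^1* 5^1 * 19^(-1 )*151^1*223^( - 1 ) 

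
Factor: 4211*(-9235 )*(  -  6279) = 3^1*5^1* 7^1 * 13^1*23^1 * 1847^1*4211^1 = 244181425215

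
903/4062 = 301/1354 = 0.22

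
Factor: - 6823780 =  - 2^2 * 5^1*271^1*1259^1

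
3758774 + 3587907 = 7346681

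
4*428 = 1712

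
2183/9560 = 2183/9560 = 0.23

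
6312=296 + 6016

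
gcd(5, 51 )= 1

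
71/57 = 1 + 14/57 = 1.25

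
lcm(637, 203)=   18473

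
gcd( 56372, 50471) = 1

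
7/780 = 7/780 = 0.01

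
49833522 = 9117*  5466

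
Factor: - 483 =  - 3^1 * 7^1 * 23^1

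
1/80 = 1/80 = 0.01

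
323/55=5+48/55=5.87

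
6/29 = 6/29 =0.21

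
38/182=19/91  =  0.21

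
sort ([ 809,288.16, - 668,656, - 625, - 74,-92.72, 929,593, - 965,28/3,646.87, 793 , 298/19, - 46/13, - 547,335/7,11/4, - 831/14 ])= [-965, - 668, - 625, - 547, - 92.72, - 74, - 831/14,  -  46/13,11/4 , 28/3,  298/19,335/7, 288.16,593,646.87,656,  793,  809,929] 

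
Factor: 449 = 449^1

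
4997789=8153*613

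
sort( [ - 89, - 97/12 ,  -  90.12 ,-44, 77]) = [ - 90.12, - 89,  -  44,- 97/12,77]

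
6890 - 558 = 6332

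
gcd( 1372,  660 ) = 4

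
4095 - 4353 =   -  258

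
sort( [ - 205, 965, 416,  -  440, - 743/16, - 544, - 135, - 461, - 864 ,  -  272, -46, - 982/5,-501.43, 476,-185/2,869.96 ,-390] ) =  [ - 864 ,-544, - 501.43, - 461, - 440, - 390, - 272, - 205, - 982/5,-135,-185/2, - 743/16, - 46, 416, 476, 869.96, 965]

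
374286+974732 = 1349018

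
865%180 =145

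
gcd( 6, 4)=2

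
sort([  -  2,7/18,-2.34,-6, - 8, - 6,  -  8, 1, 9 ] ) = [-8, - 8, - 6, - 6, - 2.34, - 2,7/18,  1,  9 ]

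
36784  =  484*76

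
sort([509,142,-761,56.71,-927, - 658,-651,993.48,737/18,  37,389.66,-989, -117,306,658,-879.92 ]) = [ - 989,- 927, - 879.92, - 761 , - 658, - 651, - 117,  37,737/18,56.71,142, 306, 389.66, 509, 658, 993.48 ] 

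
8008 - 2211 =5797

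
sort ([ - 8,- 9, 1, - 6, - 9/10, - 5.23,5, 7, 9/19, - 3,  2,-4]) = [ - 9, - 8, - 6, - 5.23,-4, - 3,-9/10,9/19,1,2,5 , 7]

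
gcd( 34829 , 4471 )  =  1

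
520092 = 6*86682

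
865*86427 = 74759355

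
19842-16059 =3783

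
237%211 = 26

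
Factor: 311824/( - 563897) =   -  2^4 * 19489^1*563897^(  -  1) 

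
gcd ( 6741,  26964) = 6741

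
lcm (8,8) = 8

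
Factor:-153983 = -43^1 * 3581^1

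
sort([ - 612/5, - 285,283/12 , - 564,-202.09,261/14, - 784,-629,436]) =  [ - 784, - 629, - 564, - 285, - 202.09,- 612/5,261/14, 283/12,436]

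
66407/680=97  +  447/680 = 97.66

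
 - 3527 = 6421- 9948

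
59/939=59/939 =0.06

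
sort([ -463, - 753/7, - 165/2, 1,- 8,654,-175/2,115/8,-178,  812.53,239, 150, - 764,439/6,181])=[ - 764 , - 463,-178, - 753/7, - 175/2, - 165/2, - 8, 1, 115/8, 439/6,  150, 181, 239,654, 812.53] 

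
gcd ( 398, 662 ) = 2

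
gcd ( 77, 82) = 1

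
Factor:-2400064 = - 2^6*37501^1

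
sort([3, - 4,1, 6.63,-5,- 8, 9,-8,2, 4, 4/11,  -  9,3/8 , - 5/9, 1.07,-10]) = [ - 10 ,-9, - 8, - 8, - 5, - 4, - 5/9,4/11, 3/8, 1,1.07, 2, 3, 4, 6.63, 9 ]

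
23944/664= 36 + 5/83 = 36.06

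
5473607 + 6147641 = 11621248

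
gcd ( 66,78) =6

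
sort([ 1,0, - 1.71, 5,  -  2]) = [ - 2, - 1.71, 0,1,5] 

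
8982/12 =1497/2  =  748.50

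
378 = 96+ 282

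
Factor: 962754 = 2^1*3^1*13^1*12343^1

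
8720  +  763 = 9483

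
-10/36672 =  - 1 + 18331/18336 = - 0.00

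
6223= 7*889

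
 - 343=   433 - 776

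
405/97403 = 405/97403 = 0.00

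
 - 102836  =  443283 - 546119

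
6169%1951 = 316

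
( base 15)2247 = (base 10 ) 7267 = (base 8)16143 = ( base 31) 7HD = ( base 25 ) BFH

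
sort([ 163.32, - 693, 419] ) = [ - 693,163.32, 419] 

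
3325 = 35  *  95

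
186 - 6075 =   -  5889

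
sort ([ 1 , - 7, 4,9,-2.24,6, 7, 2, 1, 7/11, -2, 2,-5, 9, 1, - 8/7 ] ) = [-7,-5,-2.24, - 2,-8/7, 7/11, 1, 1, 1, 2,  2, 4, 6,7,9,9] 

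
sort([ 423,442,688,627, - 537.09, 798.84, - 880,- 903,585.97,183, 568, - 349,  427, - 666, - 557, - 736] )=[ - 903,  -  880, -736, - 666,  -  557, - 537.09 , - 349,183, 423,  427,442,568,585.97,627,688, 798.84]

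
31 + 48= 79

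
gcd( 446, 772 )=2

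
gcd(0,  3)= 3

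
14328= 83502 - 69174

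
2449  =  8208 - 5759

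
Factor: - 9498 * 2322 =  - 22054356 = - 2^2*3^4 * 43^1 * 1583^1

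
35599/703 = 35599/703=50.64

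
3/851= 3/851 = 0.00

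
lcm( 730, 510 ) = 37230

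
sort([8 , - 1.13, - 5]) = [ - 5, - 1.13,8]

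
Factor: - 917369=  - 863^1*1063^1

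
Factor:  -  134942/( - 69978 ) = 619/321 =3^( - 1 ) * 107^ ( - 1)*619^1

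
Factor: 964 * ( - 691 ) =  - 666124=- 2^2*241^1*691^1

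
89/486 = 89/486  =  0.18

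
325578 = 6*54263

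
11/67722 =11/67722 = 0.00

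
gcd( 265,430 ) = 5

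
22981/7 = 3283 = 3283.00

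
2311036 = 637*3628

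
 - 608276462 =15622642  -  623899104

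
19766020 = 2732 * 7235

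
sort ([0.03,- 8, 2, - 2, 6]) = [  -  8, -2  ,  0.03, 2, 6]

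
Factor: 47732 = 2^2*11933^1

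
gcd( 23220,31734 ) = 774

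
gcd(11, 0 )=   11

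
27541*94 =2588854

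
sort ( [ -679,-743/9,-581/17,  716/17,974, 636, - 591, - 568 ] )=[ - 679, - 591,-568, - 743/9, - 581/17, 716/17, 636, 974]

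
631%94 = 67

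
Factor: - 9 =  - 3^2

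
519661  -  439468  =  80193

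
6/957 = 2/319= 0.01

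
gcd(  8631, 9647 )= 1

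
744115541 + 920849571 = 1664965112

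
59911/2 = 59911/2 =29955.50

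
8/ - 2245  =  -1 + 2237/2245=- 0.00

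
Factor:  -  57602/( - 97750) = 28801/48875 = 5^ (  -  3)*17^ ( - 1 )*23^ ( - 1)*83^1*347^1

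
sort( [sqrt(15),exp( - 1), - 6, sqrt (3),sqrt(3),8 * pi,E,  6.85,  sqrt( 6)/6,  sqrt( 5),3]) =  [ - 6, exp(-1),  sqrt(6)/6, sqrt( 3), sqrt (3),sqrt(5), E,  3, sqrt(15 ), 6.85,  8*pi]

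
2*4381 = 8762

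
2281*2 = 4562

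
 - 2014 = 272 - 2286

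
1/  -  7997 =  -1 + 7996/7997  =  -  0.00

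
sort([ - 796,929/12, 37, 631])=[ - 796, 37, 929/12, 631] 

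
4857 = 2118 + 2739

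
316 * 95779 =30266164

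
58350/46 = 1268 + 11/23= 1268.48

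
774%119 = 60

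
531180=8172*65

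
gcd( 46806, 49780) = 2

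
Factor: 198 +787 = 5^1*197^1= 985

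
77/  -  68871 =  -1 + 6254/6261 = -0.00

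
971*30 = 29130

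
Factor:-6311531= -29^1*103^1*2113^1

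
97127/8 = 97127/8 = 12140.88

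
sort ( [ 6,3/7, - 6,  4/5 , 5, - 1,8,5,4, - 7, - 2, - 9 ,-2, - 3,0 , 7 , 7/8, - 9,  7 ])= [ - 9, - 9, - 7,-6, - 3, - 2, - 2,-1,0,  3/7, 4/5, 7/8, 4,5,5,6,7,7,8]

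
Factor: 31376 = 2^4 *37^1*53^1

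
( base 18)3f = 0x45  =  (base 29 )2b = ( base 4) 1011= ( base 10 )69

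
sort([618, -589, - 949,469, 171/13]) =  [  -  949 , - 589,  171/13, 469,618 ] 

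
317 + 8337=8654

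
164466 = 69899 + 94567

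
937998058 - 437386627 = 500611431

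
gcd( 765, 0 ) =765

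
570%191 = 188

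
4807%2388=31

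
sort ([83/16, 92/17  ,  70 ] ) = [ 83/16,92/17, 70]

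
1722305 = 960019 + 762286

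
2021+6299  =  8320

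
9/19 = 9/19= 0.47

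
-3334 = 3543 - 6877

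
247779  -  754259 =-506480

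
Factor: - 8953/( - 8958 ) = 2^ ( - 1)*3^( - 1) * 7^1*1279^1 * 1493^( - 1)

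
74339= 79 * 941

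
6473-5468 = 1005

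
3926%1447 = 1032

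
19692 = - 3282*( - 6)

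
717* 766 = 549222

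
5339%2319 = 701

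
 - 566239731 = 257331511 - 823571242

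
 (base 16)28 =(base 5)130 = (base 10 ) 40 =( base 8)50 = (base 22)1I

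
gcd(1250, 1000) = 250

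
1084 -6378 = - 5294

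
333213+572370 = 905583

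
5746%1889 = 79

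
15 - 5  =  10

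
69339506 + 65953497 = 135293003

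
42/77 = 6/11=0.55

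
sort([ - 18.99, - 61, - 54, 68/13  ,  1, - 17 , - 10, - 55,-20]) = [ - 61 , - 55, - 54, - 20,-18.99,-17 ,  -  10, 1,68/13 ]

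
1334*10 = 13340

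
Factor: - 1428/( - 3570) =2/5 =2^1*5^(  -  1) 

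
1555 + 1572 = 3127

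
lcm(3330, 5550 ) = 16650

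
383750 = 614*625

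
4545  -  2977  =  1568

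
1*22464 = 22464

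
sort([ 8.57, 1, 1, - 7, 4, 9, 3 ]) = [ - 7,  1, 1,  3,  4, 8.57, 9] 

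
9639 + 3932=13571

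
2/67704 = 1/33852 = 0.00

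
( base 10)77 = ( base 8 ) 115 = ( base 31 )2f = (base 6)205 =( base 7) 140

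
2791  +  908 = 3699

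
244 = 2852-2608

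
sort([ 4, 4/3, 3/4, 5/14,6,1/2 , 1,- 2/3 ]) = [ - 2/3,5/14,1/2, 3/4,1,  4/3,  4,6] 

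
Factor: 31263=3^1*17^1*613^1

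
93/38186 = 93/38186 = 0.00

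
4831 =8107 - 3276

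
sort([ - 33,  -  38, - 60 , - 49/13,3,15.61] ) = [ - 60, - 38  ,-33, - 49/13,3,15.61]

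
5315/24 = 221+11/24 = 221.46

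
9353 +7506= 16859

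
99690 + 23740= 123430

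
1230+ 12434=13664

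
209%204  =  5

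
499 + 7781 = 8280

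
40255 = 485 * 83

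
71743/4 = 71743/4= 17935.75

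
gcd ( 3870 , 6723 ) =9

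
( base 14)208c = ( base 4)1113230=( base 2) 1010111101100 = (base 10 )5612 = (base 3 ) 21200212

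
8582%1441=1377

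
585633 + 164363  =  749996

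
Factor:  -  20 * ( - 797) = 2^2* 5^1 *797^1 = 15940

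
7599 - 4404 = 3195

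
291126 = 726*401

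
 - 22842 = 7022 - 29864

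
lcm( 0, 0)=0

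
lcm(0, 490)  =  0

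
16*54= 864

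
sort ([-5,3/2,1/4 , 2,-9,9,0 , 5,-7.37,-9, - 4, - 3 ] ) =[-9,-9,  -  7.37, - 5,-4,  -  3,  0,1/4,  3/2,2,5  ,  9]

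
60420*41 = 2477220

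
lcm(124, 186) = 372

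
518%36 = 14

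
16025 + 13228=29253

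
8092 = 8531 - 439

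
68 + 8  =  76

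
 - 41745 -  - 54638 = 12893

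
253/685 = 253/685=0.37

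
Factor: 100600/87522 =2^2 *3^( - 1 )*5^2 * 29^(-1 ) = 100/87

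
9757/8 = 9757/8 = 1219.62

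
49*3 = 147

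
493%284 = 209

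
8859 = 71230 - 62371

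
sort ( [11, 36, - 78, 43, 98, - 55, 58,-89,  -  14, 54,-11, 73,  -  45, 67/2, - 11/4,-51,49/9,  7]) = [-89, - 78, - 55, - 51, - 45,-14, -11, - 11/4, 49/9,7, 11, 67/2,36,43, 54, 58,  73,98 ]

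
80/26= 3  +  1/13 = 3.08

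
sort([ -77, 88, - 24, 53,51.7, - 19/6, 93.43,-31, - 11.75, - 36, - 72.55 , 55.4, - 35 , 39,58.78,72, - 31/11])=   [ - 77,-72.55,- 36 , - 35,-31,-24, - 11.75, - 19/6 , - 31/11,39 , 51.7,53 , 55.4,58.78,72,88,93.43]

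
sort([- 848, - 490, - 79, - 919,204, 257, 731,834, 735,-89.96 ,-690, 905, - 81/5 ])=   [ - 919,-848,  -  690,-490, - 89.96,  -  79, - 81/5, 204, 257, 731, 735  ,  834,905 ]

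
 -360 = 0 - 360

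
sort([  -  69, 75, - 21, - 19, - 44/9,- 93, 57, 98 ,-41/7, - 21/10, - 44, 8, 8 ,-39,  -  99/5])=[ - 93, - 69, - 44, - 39,-21, - 99/5,-19 , - 41/7, - 44/9, - 21/10, 8,8,57, 75, 98]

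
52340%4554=2246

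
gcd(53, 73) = 1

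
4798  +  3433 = 8231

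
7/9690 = 7/9690=0.00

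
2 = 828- 826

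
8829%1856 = 1405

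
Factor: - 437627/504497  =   - 7^( - 1 )*19^1 * 31^1*97^ ( - 1)=-  589/679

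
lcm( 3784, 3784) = 3784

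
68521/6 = 11420 + 1/6 = 11420.17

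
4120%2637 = 1483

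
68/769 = 68/769 = 0.09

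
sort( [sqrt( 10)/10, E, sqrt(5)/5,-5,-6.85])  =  [ - 6.85,-5, sqrt( 10)/10, sqrt(5)/5,  E]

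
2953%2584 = 369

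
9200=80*115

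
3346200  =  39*85800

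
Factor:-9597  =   - 3^1*7^1*457^1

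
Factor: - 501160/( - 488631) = 2^3*3^( - 1 )*5^1*13^(- 1 ) = 40/39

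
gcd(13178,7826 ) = 2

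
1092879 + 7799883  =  8892762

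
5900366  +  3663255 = 9563621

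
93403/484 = 192 + 475/484 = 192.98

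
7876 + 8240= 16116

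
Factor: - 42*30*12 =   -  15120 = - 2^4*3^3 * 5^1*7^1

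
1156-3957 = -2801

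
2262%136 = 86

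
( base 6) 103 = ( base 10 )39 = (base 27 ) 1C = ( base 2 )100111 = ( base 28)1B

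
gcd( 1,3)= 1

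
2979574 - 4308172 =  -1328598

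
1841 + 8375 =10216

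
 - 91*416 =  - 37856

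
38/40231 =38/40231 = 0.00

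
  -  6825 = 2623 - 9448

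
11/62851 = 11/62851=0.00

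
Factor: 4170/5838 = 5^1 * 7^( - 1)= 5/7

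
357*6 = 2142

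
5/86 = 5/86 = 0.06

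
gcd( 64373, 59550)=1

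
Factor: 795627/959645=3^2 * 5^( - 1 ) * 7^1* 73^1*173^1*191929^(- 1 )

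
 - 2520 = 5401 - 7921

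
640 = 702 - 62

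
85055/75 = 1134 + 1/15 = 1134.07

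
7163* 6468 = 46330284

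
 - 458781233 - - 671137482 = 212356249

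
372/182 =186/91= 2.04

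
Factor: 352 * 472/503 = 166144/503 = 2^8 * 11^1  *59^1 * 503^( - 1 )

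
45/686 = 45/686 = 0.07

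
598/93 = 6 + 40/93 = 6.43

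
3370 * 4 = 13480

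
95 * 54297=5158215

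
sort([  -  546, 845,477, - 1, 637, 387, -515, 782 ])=[ - 546,-515,  -  1,387,477,637, 782,845 ] 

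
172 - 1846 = -1674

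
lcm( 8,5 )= 40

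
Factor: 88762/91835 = 2^1*5^(-1 )*18367^(-1)*44381^1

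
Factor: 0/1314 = 0^1 = 0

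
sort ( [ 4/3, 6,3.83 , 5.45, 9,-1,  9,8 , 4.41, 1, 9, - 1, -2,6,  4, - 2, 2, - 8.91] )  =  [- 8.91, - 2,- 2, - 1,-1,1, 4/3, 2,3.83,4,4.41, 5.45, 6, 6, 8,  9, 9, 9 ] 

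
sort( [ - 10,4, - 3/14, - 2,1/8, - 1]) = [ - 10, - 2, - 1, -3/14 , 1/8, 4]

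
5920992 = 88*67284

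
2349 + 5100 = 7449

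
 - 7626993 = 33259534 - 40886527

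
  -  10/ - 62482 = 5/31241= 0.00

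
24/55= 24/55= 0.44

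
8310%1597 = 325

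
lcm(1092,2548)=7644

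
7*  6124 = 42868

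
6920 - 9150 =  - 2230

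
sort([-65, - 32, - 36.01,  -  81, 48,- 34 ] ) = [-81,-65, - 36.01, - 34, -32, 48]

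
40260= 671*60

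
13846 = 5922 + 7924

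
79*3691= 291589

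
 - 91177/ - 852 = 107 + 13/852 = 107.02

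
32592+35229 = 67821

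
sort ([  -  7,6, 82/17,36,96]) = [ - 7,82/17,  6,36,96]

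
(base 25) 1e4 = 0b1111010011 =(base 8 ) 1723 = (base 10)979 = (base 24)1gj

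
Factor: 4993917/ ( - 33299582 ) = -2^(- 1)*3^1* 53^( - 1 )*317^ ( - 1 )*991^ (-1) * 1093^1*1523^1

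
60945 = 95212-34267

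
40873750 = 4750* 8605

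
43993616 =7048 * 6242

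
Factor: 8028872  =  2^3*1003609^1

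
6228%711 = 540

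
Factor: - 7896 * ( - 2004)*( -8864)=-2^10*3^2 *7^1 * 47^1*  167^1*277^1 = - 140260248576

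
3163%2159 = 1004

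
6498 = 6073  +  425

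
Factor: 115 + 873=2^2*13^1*19^1 = 988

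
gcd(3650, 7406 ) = 2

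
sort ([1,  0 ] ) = [ 0 , 1 ]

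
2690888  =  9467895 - 6777007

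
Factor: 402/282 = 47^ ( - 1 )*67^1 = 67/47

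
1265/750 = 1 + 103/150 = 1.69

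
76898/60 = 1281+19/30 = 1281.63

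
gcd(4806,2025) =27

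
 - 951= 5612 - 6563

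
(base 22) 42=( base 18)50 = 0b1011010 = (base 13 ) 6C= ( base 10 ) 90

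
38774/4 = 19387/2 = 9693.50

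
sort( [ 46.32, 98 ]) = [ 46.32 , 98]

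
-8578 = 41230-49808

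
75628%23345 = 5593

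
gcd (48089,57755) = 1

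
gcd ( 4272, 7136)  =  16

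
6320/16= 395  =  395.00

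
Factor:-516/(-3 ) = 172 =2^2*43^1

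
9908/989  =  10+18/989=10.02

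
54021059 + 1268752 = 55289811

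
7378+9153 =16531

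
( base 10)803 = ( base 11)670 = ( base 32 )p3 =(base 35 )mx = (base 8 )1443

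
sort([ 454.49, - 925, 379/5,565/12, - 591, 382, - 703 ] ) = [ - 925, - 703 , - 591, 565/12 , 379/5, 382 , 454.49] 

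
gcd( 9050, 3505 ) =5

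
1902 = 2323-421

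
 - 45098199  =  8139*( - 5541 )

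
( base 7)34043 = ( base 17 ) 1CD4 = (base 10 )8606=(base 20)11a6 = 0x219E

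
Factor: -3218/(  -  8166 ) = 1609/4083 =3^( - 1 )*1361^( - 1) * 1609^1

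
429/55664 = 429/55664 = 0.01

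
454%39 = 25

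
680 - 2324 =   -  1644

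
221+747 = 968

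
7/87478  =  7/87478 = 0.00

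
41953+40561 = 82514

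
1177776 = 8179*144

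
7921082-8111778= - 190696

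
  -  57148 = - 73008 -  - 15860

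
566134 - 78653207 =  - 78087073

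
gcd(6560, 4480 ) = 160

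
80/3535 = 16/707 = 0.02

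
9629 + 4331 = 13960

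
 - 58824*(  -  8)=470592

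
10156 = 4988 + 5168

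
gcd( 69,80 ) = 1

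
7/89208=1/12744=0.00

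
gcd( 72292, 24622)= 2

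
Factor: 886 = 2^1* 443^1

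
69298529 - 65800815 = 3497714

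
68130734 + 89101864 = 157232598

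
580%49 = 41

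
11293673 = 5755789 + 5537884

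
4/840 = 1/210= 0.00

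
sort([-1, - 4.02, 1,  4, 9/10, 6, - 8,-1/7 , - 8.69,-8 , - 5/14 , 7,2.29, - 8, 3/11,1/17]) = [-8.69,  -  8, - 8, - 8,-4.02,-1, - 5/14, - 1/7,1/17,  3/11, 9/10,1, 2.29,4,  6,7]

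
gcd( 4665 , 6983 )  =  1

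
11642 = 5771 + 5871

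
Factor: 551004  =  2^2*3^1*17^1 * 37^1 * 73^1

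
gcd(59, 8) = 1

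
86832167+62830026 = 149662193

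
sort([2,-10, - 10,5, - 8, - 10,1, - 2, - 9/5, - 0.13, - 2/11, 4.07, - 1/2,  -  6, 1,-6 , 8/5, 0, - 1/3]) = [ - 10, - 10, - 10, - 8, - 6,- 6,  -  2,  -  9/5, - 1/2,-1/3, - 2/11, - 0.13,0, 1,  1,8/5, 2,  4.07,5 ]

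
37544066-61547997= - 24003931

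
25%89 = 25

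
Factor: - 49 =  - 7^2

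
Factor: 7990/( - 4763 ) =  - 2^1 * 5^1*11^(- 1)*17^1*47^1*433^(  -  1 ) 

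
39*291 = 11349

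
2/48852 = 1/24426 = 0.00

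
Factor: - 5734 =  - 2^1 * 47^1*61^1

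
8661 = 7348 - -1313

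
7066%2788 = 1490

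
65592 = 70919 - 5327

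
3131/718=4  +  259/718 = 4.36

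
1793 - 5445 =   -  3652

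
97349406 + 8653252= 106002658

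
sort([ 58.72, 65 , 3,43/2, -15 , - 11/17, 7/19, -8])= [ - 15, - 8,  -  11/17,7/19,3, 43/2, 58.72,65]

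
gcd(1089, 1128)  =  3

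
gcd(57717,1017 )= 9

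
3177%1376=425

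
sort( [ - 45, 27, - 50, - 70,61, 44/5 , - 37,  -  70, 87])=[ - 70,-70,  -  50, - 45, - 37,44/5,27, 61,  87]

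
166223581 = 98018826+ 68204755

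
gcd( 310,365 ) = 5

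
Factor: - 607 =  - 607^1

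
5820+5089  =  10909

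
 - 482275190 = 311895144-794170334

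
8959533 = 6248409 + 2711124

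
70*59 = 4130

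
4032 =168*24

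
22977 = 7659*3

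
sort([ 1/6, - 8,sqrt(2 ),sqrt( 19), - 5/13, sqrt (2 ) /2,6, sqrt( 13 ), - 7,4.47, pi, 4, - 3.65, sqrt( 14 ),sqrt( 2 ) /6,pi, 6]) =[-8, - 7, - 3.65,-5/13, 1/6, sqrt( 2 )/6,sqrt( 2) /2, sqrt (2 ), pi,pi, sqrt ( 13 ),sqrt (14 ),4,sqrt( 19), 4.47 , 6,  6 ] 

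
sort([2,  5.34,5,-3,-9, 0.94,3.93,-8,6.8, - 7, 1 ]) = [-9, - 8, - 7,-3,0.94,1, 2 , 3.93, 5, 5.34,6.8 ]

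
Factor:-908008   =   - 2^3*113501^1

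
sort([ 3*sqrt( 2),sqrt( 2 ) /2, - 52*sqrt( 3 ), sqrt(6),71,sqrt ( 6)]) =[- 52 * sqrt( 3),sqrt( 2 ) /2,sqrt(6 ), sqrt ( 6), 3 *sqrt( 2 ),71] 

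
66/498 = 11/83=0.13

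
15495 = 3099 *5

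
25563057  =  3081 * 8297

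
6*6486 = 38916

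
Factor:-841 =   -  29^2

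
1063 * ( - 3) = - 3189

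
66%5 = 1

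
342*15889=5434038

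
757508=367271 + 390237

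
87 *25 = 2175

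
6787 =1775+5012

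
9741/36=270+7/12 =270.58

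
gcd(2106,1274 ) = 26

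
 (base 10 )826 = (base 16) 33A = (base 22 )1FC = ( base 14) 430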